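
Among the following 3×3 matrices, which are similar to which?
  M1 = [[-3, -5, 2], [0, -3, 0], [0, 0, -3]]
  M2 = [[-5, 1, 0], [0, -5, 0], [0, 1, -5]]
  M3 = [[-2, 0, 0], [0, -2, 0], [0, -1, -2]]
Characteristic polynomials: χ_{M1} = (x + 3)^3, χ_{M2} = (x + 5)^3, χ_{M3} = (x + 2)^3.

{M1}: invariant factors x + 3, (x + 3)^2.

{M2}: invariant factors x + 5, (x + 5)^2.

{M3}: invariant factors x + 2, (x + 2)^2.

Matrices are similar if and only if their invariant-factor lists agree; the partition into similarity classes is {M1}, {M2}, {M3}.

3 classes: {M1}, {M2}, {M3}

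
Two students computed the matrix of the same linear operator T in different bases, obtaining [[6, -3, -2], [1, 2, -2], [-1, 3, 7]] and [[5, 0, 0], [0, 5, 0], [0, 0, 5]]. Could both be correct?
Both have characteristic polynomial (x - 5)^3, but the minimal polynomial of A is (x - 5)^2 while the minimal polynomial of B is x - 5. The minimal polynomial is a similarity invariant, so A and B are not similar.

No.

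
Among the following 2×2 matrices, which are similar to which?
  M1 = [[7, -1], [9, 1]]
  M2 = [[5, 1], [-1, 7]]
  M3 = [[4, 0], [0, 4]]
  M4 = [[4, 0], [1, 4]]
3 classes: {M1, M4}, {M2}, {M3}

Characteristic polynomials: χ_{M1} = (x - 4)^2, χ_{M2} = (x - 6)^2, χ_{M3} = (x - 4)^2, χ_{M4} = (x - 4)^2.

{M1, M4}: invariant factors (x - 4)^2.

{M2}: invariant factors (x - 6)^2.

{M3}: invariant factors x - 4, x - 4.

Matrices are similar if and only if their invariant-factor lists agree; the partition into similarity classes is {M1, M4}, {M2}, {M3}.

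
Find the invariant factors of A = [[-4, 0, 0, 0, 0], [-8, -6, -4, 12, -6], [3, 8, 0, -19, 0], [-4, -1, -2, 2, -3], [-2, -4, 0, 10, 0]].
The Jordan structure of A has elementary divisors (x + 4), (x + 4), x^3. Arranging the block sizes at each eigenvalue in decreasing order and taking row products gives the invariant factors.

Invariant factors (smallest first, each dividing the next): x + 4, x^3(x + 4).

Check: the last factor x^3(x + 4) is the minimal polynomial, and the product x^3(x + 4)^2 is the characteristic polynomial.

x + 4, x^3(x + 4)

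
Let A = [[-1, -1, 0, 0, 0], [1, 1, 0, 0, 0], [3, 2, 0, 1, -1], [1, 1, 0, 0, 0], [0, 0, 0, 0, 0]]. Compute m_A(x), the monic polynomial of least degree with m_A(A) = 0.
m_A(x) = x^2

The characteristic polynomial factors as x^5. The minimal polynomial is ∏(x - λ)^{k_λ} where k_λ is the size of the largest Jordan block at λ.

For λ = 0: rank(A) = 2, and the largest Jordan block has size 2 (the smallest k with rank(A^k) = rank(A^(k+1))).

So m_A(x) = x^2.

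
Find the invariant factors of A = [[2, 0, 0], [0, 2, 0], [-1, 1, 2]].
x - 2, (x - 2)^2

The Jordan structure of A has elementary divisors (x - 2)^2, (x - 2). Arranging the block sizes at each eigenvalue in decreasing order and taking row products gives the invariant factors.

Invariant factors (smallest first, each dividing the next): x - 2, (x - 2)^2.

Check: the last factor (x - 2)^2 is the minimal polynomial, and the product (x - 2)^3 is the characteristic polynomial.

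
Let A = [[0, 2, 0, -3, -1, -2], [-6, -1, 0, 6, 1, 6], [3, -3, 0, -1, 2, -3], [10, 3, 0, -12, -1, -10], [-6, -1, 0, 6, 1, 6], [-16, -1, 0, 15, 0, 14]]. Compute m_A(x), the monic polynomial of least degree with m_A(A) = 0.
The characteristic polynomial factors as x^3(x - 6)(x + 2)^2. The minimal polynomial is ∏(x - λ)^{k_λ} where k_λ is the size of the largest Jordan block at λ.

For λ = -2: rank(A + 2I) = 5, and the largest Jordan block has size 2 (the smallest k with rank((A + 2I)^k) = rank((A + 2I)^(k+1))).
For λ = 0: rank(A) = 5, and the largest Jordan block has size 3 (the smallest k with rank(A^k) = rank(A^(k+1))).
For λ = 6: rank(A - 6I) = 5, and the largest Jordan block has size 1 (the smallest k with rank((A - 6I)^k) = rank((A - 6I)^(k+1))).

So m_A(x) = x^3(x - 6)(x + 2)^2.

m_A(x) = x^3(x - 6)(x + 2)^2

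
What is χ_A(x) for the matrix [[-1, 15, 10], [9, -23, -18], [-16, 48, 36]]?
χ_A(x) = (x - 4)^3

xI - A = [[x + 1, -15, -10], [-9, x + 23, 18], [16, -48, x - 36]].

Expanding det(xI - A) along the first row:
det(xI - A) = + (x + 1)·det([[x + 23, 18], [-48, x - 36]]) - (-15)·det([[-9, 18], [16, x - 36]]) + (-10)·det([[-9, x + 23], [16, -48]]).

Evaluating gives χ_A(x) = x^3 - 12x^2 + 48x - 64 = (x - 4)^3.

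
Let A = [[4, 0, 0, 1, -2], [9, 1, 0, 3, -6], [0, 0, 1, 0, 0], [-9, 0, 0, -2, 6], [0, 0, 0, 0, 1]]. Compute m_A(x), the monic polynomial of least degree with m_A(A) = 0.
The characteristic polynomial factors as (x - 1)^5. The minimal polynomial is ∏(x - λ)^{k_λ} where k_λ is the size of the largest Jordan block at λ.

For λ = 1: rank(A - I) = 1, and the largest Jordan block has size 2 (the smallest k with rank((A - I)^k) = rank((A - I)^(k+1))).

So m_A(x) = (x - 1)^2.

m_A(x) = (x - 1)^2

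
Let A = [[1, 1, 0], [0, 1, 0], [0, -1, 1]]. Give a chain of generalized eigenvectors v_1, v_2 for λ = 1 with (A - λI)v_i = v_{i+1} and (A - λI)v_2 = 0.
v_1 = [[1, 1, 0]]^T, v_2 = [[1, 0, -1]]^T

We seek v_1 ∈ ker((A - I)^2) \ ker(A - I), then set v_{i+1} = (A - I) v_i.

One such chain is v_1 = [[1, 1, 0]]^T, v_2 = [[1, 0, -1]]^T. Check: (A - I) v_2 = [[0, 0, 0]]^T = 0.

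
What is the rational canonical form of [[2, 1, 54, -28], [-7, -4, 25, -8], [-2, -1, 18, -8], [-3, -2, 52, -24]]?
The invariant factors of A (the non-unit diagonal entries of the Smith normal form of xI - A over ℚ[x]) are (x^2 + 4x + 6)^2, each dividing the next. The characteristic polynomial is their product, (x^2 + 4x + 6)^2.

The rational canonical form is the block-diagonal matrix of companion matrices C(f_i):
R = [[0, 0, 0, -36], [1, 0, 0, -48], [0, 1, 0, -28], [0, 0, 1, -8]].

Note the characteristic polynomial does not split into linear factors over ℚ, so A has no Jordan form over ℚ; the rational canonical form exists over any field.

R = [[0, 0, 0, -36], [1, 0, 0, -48], [0, 1, 0, -28], [0, 0, 1, -8]]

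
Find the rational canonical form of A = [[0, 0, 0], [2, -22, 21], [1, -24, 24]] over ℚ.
R = [[0, 0, 0], [1, 0, 24], [0, 1, 2]]

The invariant factors of A (the non-unit diagonal entries of the Smith normal form of xI - A over ℚ[x]) are x(x - 6)(x + 4), each dividing the next. The characteristic polynomial is their product, x(x - 6)(x + 4).

The rational canonical form is the block-diagonal matrix of companion matrices C(f_i):
R = [[0, 0, 0], [1, 0, 24], [0, 1, 2]].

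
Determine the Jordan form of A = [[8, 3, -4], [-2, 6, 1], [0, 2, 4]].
J = [[6, 1, 0], [0, 6, 1], [0, 0, 6]]

The characteristic polynomial is det(xI - A) = (x - 6)^3, so the eigenvalues are 6 (algebraic multiplicity 3).

For λ = 6: rank(A - 6I) = 2, rank((A - 6I)^2) = 1, rank((A - 6I)^3) = 0. The eigenspace has dimension 3 - 2 = 1, so there is 1 Jordan block; the rank sequence gives block sizes [3].

Assembling the blocks gives the Jordan form J above.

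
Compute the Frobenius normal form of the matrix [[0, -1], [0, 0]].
The invariant factors of A (the non-unit diagonal entries of the Smith normal form of xI - A over ℚ[x]) are x^2, each dividing the next. The characteristic polynomial is their product, x^2.

The rational canonical form is the block-diagonal matrix of companion matrices C(f_i):
R = [[0, 0], [1, 0]].

R = [[0, 0], [1, 0]]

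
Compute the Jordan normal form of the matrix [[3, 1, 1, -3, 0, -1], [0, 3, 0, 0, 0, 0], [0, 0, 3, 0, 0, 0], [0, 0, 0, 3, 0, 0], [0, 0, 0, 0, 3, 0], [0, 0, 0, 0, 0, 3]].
J = [[3, 1, 0, 0, 0, 0], [0, 3, 0, 0, 0, 0], [0, 0, 3, 0, 0, 0], [0, 0, 0, 3, 0, 0], [0, 0, 0, 0, 3, 0], [0, 0, 0, 0, 0, 3]]

The characteristic polynomial is det(xI - A) = (x - 3)^6, so the eigenvalues are 3 (algebraic multiplicity 6).

For λ = 3: rank(A - 3I) = 1, rank((A - 3I)^2) = 0. The eigenspace has dimension 6 - 1 = 5, so there are 5 Jordan blocks; the rank sequence gives block sizes [2, 1, 1, 1, 1].

Assembling the blocks gives the Jordan form J above.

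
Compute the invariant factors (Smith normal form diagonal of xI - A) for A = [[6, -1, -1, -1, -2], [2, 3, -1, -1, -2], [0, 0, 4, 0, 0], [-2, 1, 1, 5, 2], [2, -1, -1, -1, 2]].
x - 4, x - 4, x - 4, (x - 4)^2

The Jordan structure of A has elementary divisors (x - 4)^2, (x - 4), (x - 4), (x - 4). Arranging the block sizes at each eigenvalue in decreasing order and taking row products gives the invariant factors.

Invariant factors (smallest first, each dividing the next): x - 4, x - 4, x - 4, (x - 4)^2.

Check: the last factor (x - 4)^2 is the minimal polynomial, and the product (x - 4)^5 is the characteristic polynomial.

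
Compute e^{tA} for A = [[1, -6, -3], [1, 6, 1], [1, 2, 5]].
e^{tA} = [[(1 - 3*t)*e^{4*t}, -6*t*e^{4*t}, -3*t*e^{4*t}], [t*e^{4*t}, (2*t + 1)*e^{4*t}, t*e^{4*t}], [t*e^{4*t}, 2*t*e^{4*t}, (t + 1)*e^{4*t}]]

A has Jordan form J = [[4, 1, 0], [0, 4, 0], [0, 0, 4]] with A = PJP^{-1}, so e^{tA} = P e^{tJ} P^{-1}.

For a Jordan block J_k(λ), e^{tJ_k(λ)} = e^{λt} · (I + tN + t^2 N^2/2! + ... + t^{k-1} N^{k-1}/(k-1)!) where N is the nilpotent superdiagonal part.

Assembling the blocks and conjugating back gives the entries of e^{tA} as shown above.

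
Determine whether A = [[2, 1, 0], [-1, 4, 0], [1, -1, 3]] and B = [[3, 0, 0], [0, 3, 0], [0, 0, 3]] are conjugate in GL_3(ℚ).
Both have characteristic polynomial (x - 3)^3, but the minimal polynomial of A is (x - 3)^2 while the minimal polynomial of B is x - 3. The minimal polynomial is a similarity invariant, so A and B are not similar.

No.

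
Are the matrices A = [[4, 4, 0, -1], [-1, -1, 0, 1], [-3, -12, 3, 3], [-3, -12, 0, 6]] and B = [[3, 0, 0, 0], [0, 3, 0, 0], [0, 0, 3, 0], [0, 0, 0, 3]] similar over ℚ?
Both have characteristic polynomial (x - 3)^4, but the minimal polynomial of A is (x - 3)^2 while the minimal polynomial of B is x - 3. The minimal polynomial is a similarity invariant, so A and B are not similar.

No.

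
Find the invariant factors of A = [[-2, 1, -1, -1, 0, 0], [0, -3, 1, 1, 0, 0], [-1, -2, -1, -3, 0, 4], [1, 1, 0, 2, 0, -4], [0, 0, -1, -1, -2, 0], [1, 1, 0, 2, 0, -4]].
The Jordan structure of A has elementary divisors (x + 2)^3, (x + 2)^2, x. Arranging the block sizes at each eigenvalue in decreasing order and taking row products gives the invariant factors.

Invariant factors (smallest first, each dividing the next): (x + 2)^2, x(x + 2)^3.

Check: the last factor x(x + 2)^3 is the minimal polynomial, and the product x(x + 2)^5 is the characteristic polynomial.

(x + 2)^2, x(x + 2)^3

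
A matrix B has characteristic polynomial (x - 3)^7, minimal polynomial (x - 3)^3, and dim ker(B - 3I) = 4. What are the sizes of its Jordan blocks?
λ = 3: algebraic multiplicity 7 (exponent in χ_B), largest block size 3 (exponent in m_B), 4 blocks (geometric multiplicity). These force block sizes [3, 2, 1, 1].

Jordan blocks: (3, 3), (3, 2), (3, 1), (3, 1)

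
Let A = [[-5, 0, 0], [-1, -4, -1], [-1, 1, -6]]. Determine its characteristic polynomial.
χ_A(x) = (x + 5)^3

xI - A = [[x + 5, 0, 0], [1, x + 4, 1], [1, -1, x + 6]].

Expanding det(xI - A) along the first row:
det(xI - A) = + (x + 5)·det([[x + 4, 1], [-1, x + 6]]) - (0)·det([[1, 1], [1, x + 6]]) + (0)·det([[1, x + 4], [1, -1]]).

Evaluating gives χ_A(x) = x^3 + 15x^2 + 75x + 125 = (x + 5)^3.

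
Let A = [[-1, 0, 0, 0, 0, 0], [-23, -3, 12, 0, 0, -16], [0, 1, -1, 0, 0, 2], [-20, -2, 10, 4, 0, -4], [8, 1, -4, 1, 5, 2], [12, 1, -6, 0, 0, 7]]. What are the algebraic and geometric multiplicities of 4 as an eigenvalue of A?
algebraic multiplicity 1, geometric multiplicity 1

The characteristic polynomial is (x - 5)^2(x - 4)(x + 1)^3, so the factor x - 4 appears with exponent 1: the algebraic multiplicity is 1.

rank(A - 4I) = 5, so the eigenspace has dimension 6 - 5 = 1: the geometric multiplicity is 1.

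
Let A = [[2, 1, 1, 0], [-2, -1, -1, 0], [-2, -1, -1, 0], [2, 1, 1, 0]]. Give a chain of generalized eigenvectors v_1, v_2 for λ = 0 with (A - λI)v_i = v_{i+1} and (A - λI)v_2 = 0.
v_1 = [[0, 0, 1, -1]]^T, v_2 = [[1, -1, -1, 1]]^T

We seek v_1 ∈ ker(A^2) \ ker(A), then set v_{i+1} = A v_i.

One such chain is v_1 = [[0, 0, 1, -1]]^T, v_2 = [[1, -1, -1, 1]]^T. Check: A v_2 = [[0, 0, 0, 0]]^T = 0.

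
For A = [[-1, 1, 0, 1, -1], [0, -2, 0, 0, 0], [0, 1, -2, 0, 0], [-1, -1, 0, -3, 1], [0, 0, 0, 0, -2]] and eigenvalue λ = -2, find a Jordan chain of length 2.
v_1 = [[-1, 0, -4, 3, 1]]^T, v_2 = [[1, 0, 0, -1, 0]]^T

We seek v_1 ∈ ker((A + 2I)^2) \ ker(A + 2I), then set v_{i+1} = (A + 2I) v_i.

One such chain is v_1 = [[-1, 0, -4, 3, 1]]^T, v_2 = [[1, 0, 0, -1, 0]]^T. Check: (A + 2I) v_2 = [[0, 0, 0, 0, 0]]^T = 0.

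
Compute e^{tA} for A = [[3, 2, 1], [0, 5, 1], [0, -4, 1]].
e^{tA} = [[e^{3*t}, 2*t*e^{3*t}, t*e^{3*t}], [0, (2*t + 1)*e^{3*t}, t*e^{3*t}], [0, -4*t*e^{3*t}, (1 - 2*t)*e^{3*t}]]

A has Jordan form J = [[3, 1, 0], [0, 3, 0], [0, 0, 3]] with A = PJP^{-1}, so e^{tA} = P e^{tJ} P^{-1}.

For a Jordan block J_k(λ), e^{tJ_k(λ)} = e^{λt} · (I + tN + t^2 N^2/2! + ... + t^{k-1} N^{k-1}/(k-1)!) where N is the nilpotent superdiagonal part.

Assembling the blocks and conjugating back gives the entries of e^{tA} as shown above.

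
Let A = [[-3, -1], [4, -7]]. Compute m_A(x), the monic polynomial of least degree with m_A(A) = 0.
m_A(x) = (x + 5)^2

The characteristic polynomial factors as (x + 5)^2. The minimal polynomial is ∏(x - λ)^{k_λ} where k_λ is the size of the largest Jordan block at λ.

For λ = -5: rank(A + 5I) = 1, and the largest Jordan block has size 2 (the smallest k with rank((A + 5I)^k) = rank((A + 5I)^(k+1))).

So m_A(x) = (x + 5)^2.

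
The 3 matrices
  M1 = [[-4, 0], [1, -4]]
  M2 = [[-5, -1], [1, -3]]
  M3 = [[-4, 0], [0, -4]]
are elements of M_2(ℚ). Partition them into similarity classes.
2 classes: {M1, M2}, {M3}

Characteristic polynomials: χ_{M1} = (x + 4)^2, χ_{M2} = (x + 4)^2, χ_{M3} = (x + 4)^2.

{M1, M2}: invariant factors (x + 4)^2.

{M3}: invariant factors x + 4, x + 4.

Matrices are similar if and only if their invariant-factor lists agree; the partition into similarity classes is {M1, M2}, {M3}.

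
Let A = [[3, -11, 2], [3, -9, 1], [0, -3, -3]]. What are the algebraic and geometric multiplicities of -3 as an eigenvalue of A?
algebraic multiplicity 3, geometric multiplicity 1

The characteristic polynomial is (x + 3)^3, so the factor x + 3 appears with exponent 3: the algebraic multiplicity is 3.

rank(A + 3I) = 2, so the eigenspace has dimension 3 - 2 = 1: the geometric multiplicity is 1.

Since 1 < 3, A is not diagonalizable.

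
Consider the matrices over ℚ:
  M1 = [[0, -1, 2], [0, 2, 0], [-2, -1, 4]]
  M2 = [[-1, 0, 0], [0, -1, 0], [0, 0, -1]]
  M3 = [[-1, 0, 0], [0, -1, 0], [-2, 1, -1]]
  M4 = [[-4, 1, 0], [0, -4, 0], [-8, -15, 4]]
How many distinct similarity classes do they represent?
4 classes: {M1}, {M2}, {M3}, {M4}

Characteristic polynomials: χ_{M1} = (x - 2)^3, χ_{M2} = (x + 1)^3, χ_{M3} = (x + 1)^3, χ_{M4} = (x - 4)(x + 4)^2.

{M1}: invariant factors x - 2, (x - 2)^2.

{M2}: invariant factors x + 1, x + 1, x + 1.

{M3}: invariant factors x + 1, (x + 1)^2.

{M4}: invariant factors (x - 4)(x + 4)^2.

Matrices are similar if and only if their invariant-factor lists agree; the partition into similarity classes is {M1}, {M2}, {M3}, {M4}.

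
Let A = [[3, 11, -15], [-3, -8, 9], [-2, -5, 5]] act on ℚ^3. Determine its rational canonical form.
R = [[0, 0, -3], [1, 0, 1], [0, 1, 0]]

The invariant factors of A (the non-unit diagonal entries of the Smith normal form of xI - A over ℚ[x]) are x^3 - x + 3, each dividing the next. The characteristic polynomial is their product, x^3 - x + 3.

The rational canonical form is the block-diagonal matrix of companion matrices C(f_i):
R = [[0, 0, -3], [1, 0, 1], [0, 1, 0]].

Note the characteristic polynomial does not split into linear factors over ℚ, so A has no Jordan form over ℚ; the rational canonical form exists over any field.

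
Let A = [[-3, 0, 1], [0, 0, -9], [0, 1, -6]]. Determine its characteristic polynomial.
xI - A = [[x + 3, 0, -1], [0, x, 9], [0, -1, x + 6]].

Expanding det(xI - A) along the first row:
det(xI - A) = + (x + 3)·det([[x, 9], [-1, x + 6]]) - (0)·det([[0, 9], [0, x + 6]]) + (-1)·det([[0, x], [0, -1]]).

Evaluating gives χ_A(x) = x^3 + 9x^2 + 27x + 27 = (x + 3)^3.

χ_A(x) = (x + 3)^3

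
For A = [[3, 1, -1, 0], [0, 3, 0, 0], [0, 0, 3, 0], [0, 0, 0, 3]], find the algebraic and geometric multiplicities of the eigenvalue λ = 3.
algebraic multiplicity 4, geometric multiplicity 3

The characteristic polynomial is (x - 3)^4, so the factor x - 3 appears with exponent 4: the algebraic multiplicity is 4.

rank(A - 3I) = 1, so the eigenspace has dimension 4 - 1 = 3: the geometric multiplicity is 3.

Since 3 < 4, A is not diagonalizable.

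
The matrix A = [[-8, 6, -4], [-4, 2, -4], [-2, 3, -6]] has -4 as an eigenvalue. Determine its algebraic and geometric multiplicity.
algebraic multiplicity 3, geometric multiplicity 2

The characteristic polynomial is (x + 4)^3, so the factor x + 4 appears with exponent 3: the algebraic multiplicity is 3.

rank(A + 4I) = 1, so the eigenspace has dimension 3 - 1 = 2: the geometric multiplicity is 2.

Since 2 < 3, A is not diagonalizable.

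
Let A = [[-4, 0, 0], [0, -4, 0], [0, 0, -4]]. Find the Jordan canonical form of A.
J = [[-4, 0, 0], [0, -4, 0], [0, 0, -4]]

The characteristic polynomial is det(xI - A) = (x + 4)^3, so the eigenvalues are -4 (algebraic multiplicity 3).

For λ = -4: rank(A + 4I) = 0. The eigenspace has dimension 3 - 0 = 3, so there are 3 Jordan blocks; the rank sequence gives block sizes [1, 1, 1].

Assembling the blocks gives the Jordan form J above.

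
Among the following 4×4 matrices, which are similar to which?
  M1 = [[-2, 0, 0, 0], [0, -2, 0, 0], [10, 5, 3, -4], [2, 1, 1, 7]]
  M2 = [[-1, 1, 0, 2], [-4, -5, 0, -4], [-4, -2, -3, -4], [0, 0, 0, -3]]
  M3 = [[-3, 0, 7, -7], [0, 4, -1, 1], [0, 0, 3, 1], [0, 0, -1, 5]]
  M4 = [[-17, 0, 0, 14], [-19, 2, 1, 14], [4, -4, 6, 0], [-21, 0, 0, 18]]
Characteristic polynomials: χ_{M1} = (x - 5)^2(x + 2)^2, χ_{M2} = (x + 3)^4, χ_{M3} = (x - 4)^3(x + 3), χ_{M4} = (x - 4)^3(x + 3).

{M1}: invariant factors x + 2, (x - 5)^2(x + 2).

{M2}: invariant factors x + 3, x + 3, (x + 3)^2.

{M3, M4}: invariant factors x - 4, (x - 4)^2(x + 3).

Matrices are similar if and only if their invariant-factor lists agree; the partition into similarity classes is {M1}, {M2}, {M3, M4}.

3 classes: {M1}, {M2}, {M3, M4}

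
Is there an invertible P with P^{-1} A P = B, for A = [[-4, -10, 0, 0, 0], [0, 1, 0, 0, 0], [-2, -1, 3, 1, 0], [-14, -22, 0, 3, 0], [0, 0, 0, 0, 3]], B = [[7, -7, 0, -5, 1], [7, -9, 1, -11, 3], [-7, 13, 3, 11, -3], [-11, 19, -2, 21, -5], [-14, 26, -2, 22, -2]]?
trace(A) = 6 but trace(B) = 20. The trace is a similarity invariant, so A and B are not similar.

No.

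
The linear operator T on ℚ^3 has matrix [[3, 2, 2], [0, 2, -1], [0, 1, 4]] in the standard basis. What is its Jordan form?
J = [[3, 1, 0], [0, 3, 0], [0, 0, 3]]

The characteristic polynomial is det(xI - A) = (x - 3)^3, so the eigenvalues are 3 (algebraic multiplicity 3).

For λ = 3: rank(A - 3I) = 1, rank((A - 3I)^2) = 0. The eigenspace has dimension 3 - 1 = 2, so there are 2 Jordan blocks; the rank sequence gives block sizes [2, 1].

Assembling the blocks gives the Jordan form J above.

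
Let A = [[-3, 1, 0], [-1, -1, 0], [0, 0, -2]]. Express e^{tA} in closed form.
A has Jordan form J = [[-2, 1, 0], [0, -2, 0], [0, 0, -2]] with A = PJP^{-1}, so e^{tA} = P e^{tJ} P^{-1}.

For a Jordan block J_k(λ), e^{tJ_k(λ)} = e^{λt} · (I + tN + t^2 N^2/2! + ... + t^{k-1} N^{k-1}/(k-1)!) where N is the nilpotent superdiagonal part.

Assembling the blocks and conjugating back gives the entries of e^{tA} as shown above.

e^{tA} = [[(1 - t)*e^{-2*t}, t*e^{-2*t}, 0], [-t*e^{-2*t}, (t + 1)*e^{-2*t}, 0], [0, 0, e^{-2*t}]]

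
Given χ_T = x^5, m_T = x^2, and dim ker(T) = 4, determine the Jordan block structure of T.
Jordan blocks: (0, 2), (0, 1), (0, 1), (0, 1)

λ = 0: algebraic multiplicity 5 (exponent in χ_T), largest block size 2 (exponent in m_T), 4 blocks (geometric multiplicity). These force block sizes [2, 1, 1, 1].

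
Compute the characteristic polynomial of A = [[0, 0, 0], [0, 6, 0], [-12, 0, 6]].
χ_A(x) = x(x - 6)^2

xI - A = [[x, 0, 0], [0, x - 6, 0], [12, 0, x - 6]].

Expanding det(xI - A) along the first row:
det(xI - A) = + (x)·det([[x - 6, 0], [0, x - 6]]) - (0)·det([[0, 0], [12, x - 6]]) + (0)·det([[0, x - 6], [12, 0]]).

Evaluating gives χ_A(x) = x^3 - 12x^2 + 36x = x(x - 6)^2.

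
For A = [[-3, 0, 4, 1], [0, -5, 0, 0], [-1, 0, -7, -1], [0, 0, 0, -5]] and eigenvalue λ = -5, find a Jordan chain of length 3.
We seek v_1 ∈ ker((A + 5I)^3) \ ker((A + 5I)^2), then set v_{i+1} = (A + 5I) v_i.

One such chain is v_1 = [[0, 1, 0, -1]]^T, v_2 = [[-1, 0, 1, 0]]^T, v_3 = [[2, 0, -1, 0]]^T. Check: (A + 5I) v_3 = [[0, 0, 0, 0]]^T = 0.

v_1 = [[0, 1, 0, -1]]^T, v_2 = [[-1, 0, 1, 0]]^T, v_3 = [[2, 0, -1, 0]]^T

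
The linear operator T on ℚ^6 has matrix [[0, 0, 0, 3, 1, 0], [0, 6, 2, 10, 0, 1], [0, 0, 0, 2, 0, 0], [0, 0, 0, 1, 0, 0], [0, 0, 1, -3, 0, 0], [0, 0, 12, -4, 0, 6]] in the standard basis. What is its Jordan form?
J = [[0, 1, 0, 0, 0, 0], [0, 0, 1, 0, 0, 0], [0, 0, 0, 0, 0, 0], [0, 0, 0, 1, 0, 0], [0, 0, 0, 0, 6, 1], [0, 0, 0, 0, 0, 6]]

The characteristic polynomial is det(xI - A) = x^3(x - 6)^2(x - 1), so the eigenvalues are 0 (algebraic multiplicity 3), 1 (algebraic multiplicity 1), 6 (algebraic multiplicity 2).

For λ = 0: rank(A) = 5, rank(A^2) = 4, rank(A^3) = 3. The eigenspace has dimension 6 - 5 = 1, so there is 1 Jordan block; the rank sequence gives block sizes [3].

For λ = 1: algebraic multiplicity 1 gives one 1×1 block.

For λ = 6: rank(A - 6I) = 5, rank((A - 6I)^2) = 4. The eigenspace has dimension 6 - 5 = 1, so there is 1 Jordan block; the rank sequence gives block sizes [2].

Assembling the blocks gives the Jordan form J above.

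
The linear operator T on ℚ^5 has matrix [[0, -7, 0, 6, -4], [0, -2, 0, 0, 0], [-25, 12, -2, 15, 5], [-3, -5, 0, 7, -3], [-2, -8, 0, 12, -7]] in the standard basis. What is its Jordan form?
The characteristic polynomial is det(xI - A) = (x - 1)^2(x + 2)^3, so the eigenvalues are -2 (algebraic multiplicity 3), 1 (algebraic multiplicity 2).

For λ = -2: rank(A + 2I) = 3, rank((A + 2I)^2) = 2. The eigenspace has dimension 5 - 3 = 2, so there are 2 Jordan blocks; the rank sequence gives block sizes [2, 1].

For λ = 1: rank(A - I) = 4, rank((A - I)^2) = 3. The eigenspace has dimension 5 - 4 = 1, so there is 1 Jordan block; the rank sequence gives block sizes [2].

Assembling the blocks gives the Jordan form J above.

J = [[-2, 1, 0, 0, 0], [0, -2, 0, 0, 0], [0, 0, -2, 0, 0], [0, 0, 0, 1, 1], [0, 0, 0, 0, 1]]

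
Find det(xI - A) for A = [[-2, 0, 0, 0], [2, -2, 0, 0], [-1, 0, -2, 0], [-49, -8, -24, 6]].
xI - A = [[x + 2, 0, 0, 0], [-2, x + 2, 0, 0], [1, 0, x + 2, 0], [49, 8, 24, x - 6]].

Expanding det(xI - A) along the first row:
det(xI - A) = + (x + 2)·det([[x + 2, 0, 0], [0, x + 2, 0], [8, 24, x - 6]]) - (0)·det([[-2, 0, 0], [1, x + 2, 0], [49, 24, x - 6]]) + (0)·det([[-2, x + 2, 0], [1, 0, 0], [49, 8, x - 6]]) - (0)·det([[-2, x + 2, 0], [1, 0, x + 2], [49, 8, 24]]).

Evaluating gives χ_A(x) = x^4 - 24x^2 - 64x - 48 = (x - 6)(x + 2)^3.

χ_A(x) = (x - 6)(x + 2)^3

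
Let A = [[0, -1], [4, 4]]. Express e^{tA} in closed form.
A has Jordan form J = [[2, 1], [0, 2]] with A = PJP^{-1}, so e^{tA} = P e^{tJ} P^{-1}.

For a Jordan block J_k(λ), e^{tJ_k(λ)} = e^{λt} · (I + tN + t^2 N^2/2! + ... + t^{k-1} N^{k-1}/(k-1)!) where N is the nilpotent superdiagonal part.

Assembling the blocks and conjugating back gives the entries of e^{tA} as shown above.

e^{tA} = [[(1 - 2*t)*e^{2*t}, -t*e^{2*t}], [4*t*e^{2*t}, (2*t + 1)*e^{2*t}]]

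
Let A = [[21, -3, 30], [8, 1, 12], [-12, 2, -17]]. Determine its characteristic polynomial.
χ_A(x) = (x - 3)(x - 1)^2

xI - A = [[x - 21, 3, -30], [-8, x - 1, -12], [12, -2, x + 17]].

Expanding det(xI - A) along the first row:
det(xI - A) = + (x - 21)·det([[x - 1, -12], [-2, x + 17]]) - (3)·det([[-8, -12], [12, x + 17]]) + (-30)·det([[-8, x - 1], [12, -2]]).

Evaluating gives χ_A(x) = x^3 - 5x^2 + 7x - 3 = (x - 3)(x - 1)^2.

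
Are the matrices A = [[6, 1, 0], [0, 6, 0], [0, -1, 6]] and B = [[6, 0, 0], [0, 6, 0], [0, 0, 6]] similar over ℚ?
No.

Both have characteristic polynomial (x - 6)^3, but the minimal polynomial of A is (x - 6)^2 while the minimal polynomial of B is x - 6. The minimal polynomial is a similarity invariant, so A and B are not similar.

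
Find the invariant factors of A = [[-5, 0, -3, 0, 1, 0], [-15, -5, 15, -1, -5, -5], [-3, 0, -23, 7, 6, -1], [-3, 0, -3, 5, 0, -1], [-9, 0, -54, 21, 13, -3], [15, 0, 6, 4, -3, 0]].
x + 5, (x - 1)^2(x + 2)(x + 5)^2

The Jordan structure of A has elementary divisors (x + 5)^2, (x + 5), (x + 2), (x - 1)^2. Arranging the block sizes at each eigenvalue in decreasing order and taking row products gives the invariant factors.

Invariant factors (smallest first, each dividing the next): x + 5, (x - 1)^2(x + 2)(x + 5)^2.

Check: the last factor (x - 1)^2(x + 2)(x + 5)^2 is the minimal polynomial, and the product (x - 1)^2(x + 2)(x + 5)^3 is the characteristic polynomial.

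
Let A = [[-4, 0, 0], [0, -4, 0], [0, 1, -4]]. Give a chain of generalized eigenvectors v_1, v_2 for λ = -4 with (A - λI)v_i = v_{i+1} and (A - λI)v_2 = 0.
We seek v_1 ∈ ker((A + 4I)^2) \ ker(A + 4I), then set v_{i+1} = (A + 4I) v_i.

One such chain is v_1 = [[0, 1, 0]]^T, v_2 = [[0, 0, 1]]^T. Check: (A + 4I) v_2 = [[0, 0, 0]]^T = 0.

v_1 = [[0, 1, 0]]^T, v_2 = [[0, 0, 1]]^T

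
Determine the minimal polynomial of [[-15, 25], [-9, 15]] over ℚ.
m_A(x) = x^2

The characteristic polynomial factors as x^2. The minimal polynomial is ∏(x - λ)^{k_λ} where k_λ is the size of the largest Jordan block at λ.

For λ = 0: rank(A) = 1, and the largest Jordan block has size 2 (the smallest k with rank(A^k) = rank(A^(k+1))).

So m_A(x) = x^2.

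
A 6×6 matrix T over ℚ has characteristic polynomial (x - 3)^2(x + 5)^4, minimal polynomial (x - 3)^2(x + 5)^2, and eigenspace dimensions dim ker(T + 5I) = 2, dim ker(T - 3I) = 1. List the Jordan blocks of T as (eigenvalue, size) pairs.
Jordan blocks: (-5, 2), (-5, 2), (3, 2)

λ = -5: algebraic multiplicity 4 (exponent in χ_T), largest block size 2 (exponent in m_T), 2 blocks (geometric multiplicity). These force block sizes [2, 2].
λ = 3: algebraic multiplicity 2 (exponent in χ_T), largest block size 2 (exponent in m_T), 1 block (geometric multiplicity). This forces block sizes [2].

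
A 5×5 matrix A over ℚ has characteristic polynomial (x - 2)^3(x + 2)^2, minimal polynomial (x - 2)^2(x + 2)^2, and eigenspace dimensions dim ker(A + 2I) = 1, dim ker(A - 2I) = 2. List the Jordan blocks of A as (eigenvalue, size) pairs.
λ = -2: algebraic multiplicity 2 (exponent in χ_A), largest block size 2 (exponent in m_A), 1 block (geometric multiplicity). This forces block sizes [2].
λ = 2: algebraic multiplicity 3 (exponent in χ_A), largest block size 2 (exponent in m_A), 2 blocks (geometric multiplicity). These force block sizes [2, 1].

Jordan blocks: (-2, 2), (2, 2), (2, 1)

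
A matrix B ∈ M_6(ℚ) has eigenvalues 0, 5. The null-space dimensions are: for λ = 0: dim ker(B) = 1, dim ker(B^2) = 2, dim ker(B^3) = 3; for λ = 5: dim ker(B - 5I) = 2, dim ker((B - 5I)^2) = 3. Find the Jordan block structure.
Jordan blocks: (0, 3), (5, 2), (5, 1)

λ = 0: successive nullity increments [1, 1, 1] count blocks of size ≥ k; block sizes are [3].
λ = 5: successive nullity increments [2, 1] count blocks of size ≥ k; block sizes are [2, 1].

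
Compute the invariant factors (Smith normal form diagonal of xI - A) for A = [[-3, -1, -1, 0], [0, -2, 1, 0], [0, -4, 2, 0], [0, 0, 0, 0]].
The Jordan structure of A has elementary divisors (x + 3), x^2, x. Arranging the block sizes at each eigenvalue in decreasing order and taking row products gives the invariant factors.

Invariant factors (smallest first, each dividing the next): x, x^2(x + 3).

Check: the last factor x^2(x + 3) is the minimal polynomial, and the product x^3(x + 3) is the characteristic polynomial.

x, x^2(x + 3)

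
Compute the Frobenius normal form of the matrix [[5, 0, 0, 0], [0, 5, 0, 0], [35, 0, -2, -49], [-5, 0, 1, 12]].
R = [[5, 0, 0, 0], [0, 5, 0, 0], [0, 0, 0, -25], [0, 0, 1, 10]]

The invariant factors of A (the non-unit diagonal entries of the Smith normal form of xI - A over ℚ[x]) are x - 5, x - 5, (x - 5)^2, each dividing the next. The characteristic polynomial is their product, (x - 5)^4.

The rational canonical form is the block-diagonal matrix of companion matrices C(f_i):
R = [[5, 0, 0, 0], [0, 5, 0, 0], [0, 0, 0, -25], [0, 0, 1, 10]].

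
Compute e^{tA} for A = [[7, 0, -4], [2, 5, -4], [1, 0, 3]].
A has Jordan form J = [[5, 1, 0], [0, 5, 0], [0, 0, 5]] with A = PJP^{-1}, so e^{tA} = P e^{tJ} P^{-1}.

For a Jordan block J_k(λ), e^{tJ_k(λ)} = e^{λt} · (I + tN + t^2 N^2/2! + ... + t^{k-1} N^{k-1}/(k-1)!) where N is the nilpotent superdiagonal part.

Assembling the blocks and conjugating back gives the entries of e^{tA} as shown above.

e^{tA} = [[(2*t + 1)*e^{5*t}, 0, -4*t*e^{5*t}], [2*t*e^{5*t}, e^{5*t}, -4*t*e^{5*t}], [t*e^{5*t}, 0, (1 - 2*t)*e^{5*t}]]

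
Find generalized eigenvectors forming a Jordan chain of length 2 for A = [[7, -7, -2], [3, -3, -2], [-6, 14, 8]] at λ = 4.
v_1 = [[2, 1, 0]]^T, v_2 = [[-1, -1, 2]]^T

We seek v_1 ∈ ker((A - 4I)^2) \ ker(A - 4I), then set v_{i+1} = (A - 4I) v_i.

One such chain is v_1 = [[2, 1, 0]]^T, v_2 = [[-1, -1, 2]]^T. Check: (A - 4I) v_2 = [[0, 0, 0]]^T = 0.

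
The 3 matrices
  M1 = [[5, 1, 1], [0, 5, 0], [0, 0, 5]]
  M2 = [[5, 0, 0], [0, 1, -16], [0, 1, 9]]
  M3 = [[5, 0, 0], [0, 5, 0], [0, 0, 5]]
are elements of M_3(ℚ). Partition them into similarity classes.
Characteristic polynomials: χ_{M1} = (x - 5)^3, χ_{M2} = (x - 5)^3, χ_{M3} = (x - 5)^3.

{M1, M2}: invariant factors x - 5, (x - 5)^2.

{M3}: invariant factors x - 5, x - 5, x - 5.

Matrices are similar if and only if their invariant-factor lists agree; the partition into similarity classes is {M1, M2}, {M3}.

2 classes: {M1, M2}, {M3}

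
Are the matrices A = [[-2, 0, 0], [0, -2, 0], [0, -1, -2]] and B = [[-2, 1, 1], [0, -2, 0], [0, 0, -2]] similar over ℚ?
Two matrices over a field are similar if and only if they have the same invariant factors.

Both A and B have characteristic polynomial (x + 2)^3 and minimal polynomial (x + 2)^2. Computing further, both have invariant factors x + 2, (x + 2)^2. Hence A and B are similar.

Yes.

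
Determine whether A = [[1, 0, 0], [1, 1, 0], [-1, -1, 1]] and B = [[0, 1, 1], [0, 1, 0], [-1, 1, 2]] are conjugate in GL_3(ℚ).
Both have characteristic polynomial (x - 1)^3, but the minimal polynomial of A is (x - 1)^3 while the minimal polynomial of B is (x - 1)^2. The minimal polynomial is a similarity invariant, so A and B are not similar.

No.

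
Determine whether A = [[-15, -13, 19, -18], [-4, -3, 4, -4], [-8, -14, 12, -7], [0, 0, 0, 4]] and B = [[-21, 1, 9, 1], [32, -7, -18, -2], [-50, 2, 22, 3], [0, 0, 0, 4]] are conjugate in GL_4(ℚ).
Two matrices over a field are similar if and only if they have the same invariant factors.

Both A and B have characteristic polynomial (x - 4)^2(x + 5)^2 and minimal polynomial (x - 4)^2(x + 5)^2. Computing further, both have invariant factors (x - 4)^2(x + 5)^2. Hence A and B are similar.

Yes.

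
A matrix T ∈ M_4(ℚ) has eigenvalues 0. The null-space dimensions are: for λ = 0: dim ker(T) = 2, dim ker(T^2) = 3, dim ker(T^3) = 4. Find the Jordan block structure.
λ = 0: successive nullity increments [2, 1, 1] count blocks of size ≥ k; block sizes are [3, 1].

Jordan blocks: (0, 3), (0, 1)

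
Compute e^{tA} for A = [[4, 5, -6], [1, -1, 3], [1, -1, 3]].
e^{tA} = [[(t + 1)*e^{3*t}, 2*t*e^{3*t} + e^{3*t} - 1, -3*t*e^{3*t} - e^{3*t} + 1], [t*e^{3*t}, 2*t*e^{3*t} - e^{3*t} + 2, -3*t*e^{3*t} + 2*e^{3*t} - 2], [t*e^{3*t}, 2*t*e^{3*t} - e^{3*t} + 1, -3*t*e^{3*t} + 2*e^{3*t} - 1]]

A has Jordan form J = [[0, 0, 0], [0, 3, 1], [0, 0, 3]] with A = PJP^{-1}, so e^{tA} = P e^{tJ} P^{-1}.

For a Jordan block J_k(λ), e^{tJ_k(λ)} = e^{λt} · (I + tN + t^2 N^2/2! + ... + t^{k-1} N^{k-1}/(k-1)!) where N is the nilpotent superdiagonal part.

Assembling the blocks and conjugating back gives the entries of e^{tA} as shown above.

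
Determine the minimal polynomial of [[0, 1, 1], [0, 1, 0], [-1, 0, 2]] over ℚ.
The characteristic polynomial factors as (x - 1)^3. The minimal polynomial is ∏(x - λ)^{k_λ} where k_λ is the size of the largest Jordan block at λ.

For λ = 1: rank(A - I) = 2, and the largest Jordan block has size 3 (the smallest k with rank((A - I)^k) = rank((A - I)^(k+1))).

So m_A(x) = (x - 1)^3.

m_A(x) = (x - 1)^3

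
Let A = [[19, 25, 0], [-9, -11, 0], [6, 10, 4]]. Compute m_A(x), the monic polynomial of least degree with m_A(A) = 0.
The characteristic polynomial factors as (x - 4)^3. The minimal polynomial is ∏(x - λ)^{k_λ} where k_λ is the size of the largest Jordan block at λ.

For λ = 4: rank(A - 4I) = 1, and the largest Jordan block has size 2 (the smallest k with rank((A - 4I)^k) = rank((A - 4I)^(k+1))).

So m_A(x) = (x - 4)^2.

m_A(x) = (x - 4)^2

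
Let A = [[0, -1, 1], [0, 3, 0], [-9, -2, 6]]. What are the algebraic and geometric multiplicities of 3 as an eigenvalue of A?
algebraic multiplicity 3, geometric multiplicity 1

The characteristic polynomial is (x - 3)^3, so the factor x - 3 appears with exponent 3: the algebraic multiplicity is 3.

rank(A - 3I) = 2, so the eigenspace has dimension 3 - 2 = 1: the geometric multiplicity is 1.

Since 1 < 3, A is not diagonalizable.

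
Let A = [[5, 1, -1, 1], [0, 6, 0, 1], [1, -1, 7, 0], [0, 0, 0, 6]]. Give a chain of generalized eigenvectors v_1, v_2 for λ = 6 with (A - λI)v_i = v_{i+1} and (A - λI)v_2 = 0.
v_1 = [[0, 1, 0, 0]]^T, v_2 = [[1, 0, -1, 0]]^T

We seek v_1 ∈ ker((A - 6I)^2) \ ker(A - 6I), then set v_{i+1} = (A - 6I) v_i.

One such chain is v_1 = [[0, 1, 0, 0]]^T, v_2 = [[1, 0, -1, 0]]^T. Check: (A - 6I) v_2 = [[0, 0, 0, 0]]^T = 0.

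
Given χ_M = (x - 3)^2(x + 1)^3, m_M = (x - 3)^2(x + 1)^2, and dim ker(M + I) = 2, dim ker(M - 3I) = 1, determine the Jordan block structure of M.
λ = -1: algebraic multiplicity 3 (exponent in χ_M), largest block size 2 (exponent in m_M), 2 blocks (geometric multiplicity). These force block sizes [2, 1].
λ = 3: algebraic multiplicity 2 (exponent in χ_M), largest block size 2 (exponent in m_M), 1 block (geometric multiplicity). This forces block sizes [2].

Jordan blocks: (-1, 2), (-1, 1), (3, 2)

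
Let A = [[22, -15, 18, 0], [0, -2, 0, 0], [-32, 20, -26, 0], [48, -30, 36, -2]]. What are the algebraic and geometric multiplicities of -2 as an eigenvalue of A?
algebraic multiplicity 4, geometric multiplicity 3

The characteristic polynomial is (x + 2)^4, so the factor x + 2 appears with exponent 4: the algebraic multiplicity is 4.

rank(A + 2I) = 1, so the eigenspace has dimension 4 - 1 = 3: the geometric multiplicity is 3.

Since 3 < 4, A is not diagonalizable.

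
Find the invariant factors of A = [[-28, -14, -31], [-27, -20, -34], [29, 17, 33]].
The Jordan structure of A has elementary divisors (x + 5)^3. Arranging the block sizes at each eigenvalue in decreasing order and taking row products gives the invariant factors.

Invariant factors (smallest first, each dividing the next): (x + 5)^3.

Check: the last factor (x + 5)^3 is the minimal polynomial, and the product (x + 5)^3 is the characteristic polynomial.

(x + 5)^3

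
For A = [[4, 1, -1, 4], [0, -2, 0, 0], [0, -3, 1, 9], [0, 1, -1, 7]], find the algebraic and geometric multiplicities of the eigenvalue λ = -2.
The characteristic polynomial is (x - 4)^3(x + 2), so the factor x + 2 appears with exponent 1: the algebraic multiplicity is 1.

rank(A + 2I) = 3, so the eigenspace has dimension 4 - 3 = 1: the geometric multiplicity is 1.

algebraic multiplicity 1, geometric multiplicity 1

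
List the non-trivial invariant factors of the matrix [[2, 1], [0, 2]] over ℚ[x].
(x - 2)^2

The Jordan structure of A has elementary divisors (x - 2)^2. Arranging the block sizes at each eigenvalue in decreasing order and taking row products gives the invariant factors.

Invariant factors (smallest first, each dividing the next): (x - 2)^2.

Check: the last factor (x - 2)^2 is the minimal polynomial, and the product (x - 2)^2 is the characteristic polynomial.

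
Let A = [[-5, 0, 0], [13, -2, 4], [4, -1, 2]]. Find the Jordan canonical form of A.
The characteristic polynomial is det(xI - A) = x^2(x + 5), so the eigenvalues are -5 (algebraic multiplicity 1), 0 (algebraic multiplicity 2).

For λ = -5: algebraic multiplicity 1 gives one 1×1 block.

For λ = 0: rank(A) = 2, rank(A^2) = 1. The eigenspace has dimension 3 - 2 = 1, so there is 1 Jordan block; the rank sequence gives block sizes [2].

Assembling the blocks gives the Jordan form J above.

J = [[-5, 0, 0], [0, 0, 1], [0, 0, 0]]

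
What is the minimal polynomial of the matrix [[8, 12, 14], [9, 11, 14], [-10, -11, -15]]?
The characteristic polynomial factors as (x - 6)(x + 1)^2. The minimal polynomial is ∏(x - λ)^{k_λ} where k_λ is the size of the largest Jordan block at λ.

For λ = -1: rank(A + I) = 2, and the largest Jordan block has size 2 (the smallest k with rank((A + I)^k) = rank((A + I)^(k+1))).
For λ = 6: rank(A - 6I) = 2, and the largest Jordan block has size 1 (the smallest k with rank((A - 6I)^k) = rank((A - 6I)^(k+1))).

So m_A(x) = (x - 6)(x + 1)^2.

m_A(x) = (x - 6)(x + 1)^2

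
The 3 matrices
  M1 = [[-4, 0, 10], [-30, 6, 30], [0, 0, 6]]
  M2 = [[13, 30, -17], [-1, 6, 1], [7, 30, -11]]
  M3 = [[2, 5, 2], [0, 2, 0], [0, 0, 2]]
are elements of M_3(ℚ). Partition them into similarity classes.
Characteristic polynomials: χ_{M1} = (x - 6)^2(x + 4), χ_{M2} = (x - 6)^2(x + 4), χ_{M3} = (x - 2)^3.

{M1}: invariant factors x - 6, (x - 6)(x + 4).

{M2}: invariant factors (x - 6)^2(x + 4).

{M3}: invariant factors x - 2, (x - 2)^2.

Matrices are similar if and only if their invariant-factor lists agree; the partition into similarity classes is {M1}, {M2}, {M3}.

3 classes: {M1}, {M2}, {M3}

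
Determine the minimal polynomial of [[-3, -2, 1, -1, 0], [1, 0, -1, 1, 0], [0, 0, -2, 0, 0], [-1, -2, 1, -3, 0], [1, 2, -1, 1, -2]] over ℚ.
The characteristic polynomial factors as (x + 2)^5. The minimal polynomial is ∏(x - λ)^{k_λ} where k_λ is the size of the largest Jordan block at λ.

For λ = -2: rank(A + 2I) = 1, and the largest Jordan block has size 2 (the smallest k with rank((A + 2I)^k) = rank((A + 2I)^(k+1))).

So m_A(x) = (x + 2)^2.

m_A(x) = (x + 2)^2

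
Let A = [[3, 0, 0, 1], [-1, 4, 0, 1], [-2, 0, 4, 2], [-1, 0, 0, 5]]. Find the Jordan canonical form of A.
The characteristic polynomial is det(xI - A) = (x - 4)^4, so the eigenvalues are 4 (algebraic multiplicity 4).

For λ = 4: rank(A - 4I) = 1, rank((A - 4I)^2) = 0. The eigenspace has dimension 4 - 1 = 3, so there are 3 Jordan blocks; the rank sequence gives block sizes [2, 1, 1].

Assembling the blocks gives the Jordan form J above.

J = [[4, 1, 0, 0], [0, 4, 0, 0], [0, 0, 4, 0], [0, 0, 0, 4]]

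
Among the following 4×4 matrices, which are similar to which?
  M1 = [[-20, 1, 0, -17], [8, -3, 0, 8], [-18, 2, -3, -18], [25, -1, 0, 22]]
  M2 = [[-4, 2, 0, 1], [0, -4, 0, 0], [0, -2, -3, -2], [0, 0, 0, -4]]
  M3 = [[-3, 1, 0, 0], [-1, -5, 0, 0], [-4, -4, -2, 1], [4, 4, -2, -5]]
2 classes: {M1}, {M2, M3}

Characteristic polynomials: χ_{M1} = (x - 5)(x + 3)^3, χ_{M2} = (x + 3)(x + 4)^3, χ_{M3} = (x + 3)(x + 4)^3.

{M1}: invariant factors x + 3, (x - 5)(x + 3)^2.

{M2, M3}: invariant factors x + 4, (x + 3)(x + 4)^2.

Matrices are similar if and only if their invariant-factor lists agree; the partition into similarity classes is {M1}, {M2, M3}.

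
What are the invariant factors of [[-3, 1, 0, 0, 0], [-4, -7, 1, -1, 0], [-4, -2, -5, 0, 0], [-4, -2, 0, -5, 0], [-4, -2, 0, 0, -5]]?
x + 5, x + 5, (x + 5)^3

The Jordan structure of A has elementary divisors (x + 5)^3, (x + 5), (x + 5). Arranging the block sizes at each eigenvalue in decreasing order and taking row products gives the invariant factors.

Invariant factors (smallest first, each dividing the next): x + 5, x + 5, (x + 5)^3.

Check: the last factor (x + 5)^3 is the minimal polynomial, and the product (x + 5)^5 is the characteristic polynomial.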